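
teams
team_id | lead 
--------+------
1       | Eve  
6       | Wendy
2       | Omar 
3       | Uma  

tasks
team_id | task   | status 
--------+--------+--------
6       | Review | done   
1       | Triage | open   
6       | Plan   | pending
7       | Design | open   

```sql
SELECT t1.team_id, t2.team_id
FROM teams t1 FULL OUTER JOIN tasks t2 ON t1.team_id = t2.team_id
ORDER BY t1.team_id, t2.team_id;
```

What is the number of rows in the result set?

6

FULL OUTER JOIN keeps every row from both sides; unmatched rows get NULL for the other side's columns.
Matching on t1.team_id = t2.team_id.
Matched pairs: 3; unmatched t1 rows kept: 2; unmatched t2 rows kept: 1.
Total: 3 matched + 3 padded = 6 rows.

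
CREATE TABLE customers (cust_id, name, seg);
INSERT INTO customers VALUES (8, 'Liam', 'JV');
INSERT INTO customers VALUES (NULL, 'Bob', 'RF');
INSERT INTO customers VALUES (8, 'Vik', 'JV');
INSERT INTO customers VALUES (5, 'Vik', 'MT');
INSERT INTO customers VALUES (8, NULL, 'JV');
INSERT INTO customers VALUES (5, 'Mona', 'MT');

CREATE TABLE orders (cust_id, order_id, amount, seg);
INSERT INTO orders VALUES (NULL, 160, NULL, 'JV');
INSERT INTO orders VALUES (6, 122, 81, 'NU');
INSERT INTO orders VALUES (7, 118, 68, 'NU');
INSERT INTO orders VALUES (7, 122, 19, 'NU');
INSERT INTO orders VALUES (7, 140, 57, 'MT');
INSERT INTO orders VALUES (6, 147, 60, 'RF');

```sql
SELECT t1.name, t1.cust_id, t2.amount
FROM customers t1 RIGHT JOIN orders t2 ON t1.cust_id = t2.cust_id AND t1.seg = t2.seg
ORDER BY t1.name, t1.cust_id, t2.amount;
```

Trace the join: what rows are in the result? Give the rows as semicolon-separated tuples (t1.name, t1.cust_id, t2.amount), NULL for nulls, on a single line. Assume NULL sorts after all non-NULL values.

RIGHT JOIN keeps every row from `orders`; unmatched rows get NULL for `customers`'s columns.
Matching on t1.cust_id = t2.cust_id AND t1.seg = t2.seg. A NULL in a compared column never satisfies the condition.
- t1[0] cust_id=8, seg=JV → no match.
- t1[1] cust_id=NULL, seg=RF → no match.
- t1[2] cust_id=8, seg=JV → no match.
- t1[3] cust_id=5, seg=MT → no match.
- t1[4] cust_id=8, seg=JV → no match.
- t1[5] cust_id=5, seg=MT → no match.
- 6 row(s) from t2 found no t1 partner → padded with NULL.
After projecting and ordering:
t1.name | t1.cust_id | t2.amount
NULL | NULL | 19
NULL | NULL | 57
NULL | NULL | 60
NULL | NULL | 68
NULL | NULL | 81
NULL | NULL | NULL

(NULL, NULL, 19); (NULL, NULL, 57); (NULL, NULL, 60); (NULL, NULL, 68); (NULL, NULL, 81); (NULL, NULL, NULL)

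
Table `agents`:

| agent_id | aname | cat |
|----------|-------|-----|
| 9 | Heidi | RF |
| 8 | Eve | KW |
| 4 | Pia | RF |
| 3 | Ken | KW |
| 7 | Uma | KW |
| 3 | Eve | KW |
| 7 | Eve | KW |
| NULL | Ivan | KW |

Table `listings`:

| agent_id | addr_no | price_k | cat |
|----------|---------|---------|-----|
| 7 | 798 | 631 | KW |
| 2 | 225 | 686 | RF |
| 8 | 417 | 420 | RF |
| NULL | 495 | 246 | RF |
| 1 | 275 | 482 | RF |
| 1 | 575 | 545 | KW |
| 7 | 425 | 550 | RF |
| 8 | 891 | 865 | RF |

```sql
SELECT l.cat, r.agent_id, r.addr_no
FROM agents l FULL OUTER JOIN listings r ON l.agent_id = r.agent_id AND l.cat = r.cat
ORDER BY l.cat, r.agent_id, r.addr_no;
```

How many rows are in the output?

15

FULL OUTER JOIN keeps every row from both sides; unmatched rows get NULL for the other side's columns.
Matching on l.agent_id = r.agent_id AND l.cat = r.cat. A NULL in a compared column never satisfies the condition.
Matched pairs: 2; unmatched l rows kept: 6; unmatched r rows kept: 7.
Total: 2 matched + 13 padded = 15 rows.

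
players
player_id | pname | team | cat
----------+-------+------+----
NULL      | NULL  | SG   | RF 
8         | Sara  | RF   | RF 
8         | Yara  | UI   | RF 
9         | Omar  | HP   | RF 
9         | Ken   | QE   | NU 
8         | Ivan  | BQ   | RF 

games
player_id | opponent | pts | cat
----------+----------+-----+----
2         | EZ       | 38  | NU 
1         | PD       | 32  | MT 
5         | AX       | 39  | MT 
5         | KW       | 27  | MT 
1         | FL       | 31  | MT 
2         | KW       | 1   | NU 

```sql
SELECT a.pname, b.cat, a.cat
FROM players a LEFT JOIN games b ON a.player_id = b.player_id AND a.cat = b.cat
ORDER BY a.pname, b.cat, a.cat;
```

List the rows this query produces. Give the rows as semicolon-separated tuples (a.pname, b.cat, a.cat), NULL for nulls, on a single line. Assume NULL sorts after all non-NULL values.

LEFT JOIN keeps every row from `players`; unmatched rows get NULL for `games`'s columns.
Matching on a.player_id = b.player_id AND a.cat = b.cat. A NULL in a compared column never satisfies the condition.
- a row (player_id=NULL, cat=RF): no match → kept, b columns NULL.
- a row (player_id=8, cat=RF): no match → kept, b columns NULL.
- a row (player_id=8, cat=RF): no match → kept, b columns NULL.
- a row (player_id=9, cat=RF): no match → kept, b columns NULL.
- a row (player_id=9, cat=NU): no match → kept, b columns NULL.
- a row (player_id=8, cat=RF): no match → kept, b columns NULL.
After projecting and ordering:
a.pname | b.cat | a.cat
Ivan | NULL | RF
Ken | NULL | NU
Omar | NULL | RF
Sara | NULL | RF
Yara | NULL | RF
NULL | NULL | RF

(Ivan, NULL, RF); (Ken, NULL, NU); (Omar, NULL, RF); (Sara, NULL, RF); (Yara, NULL, RF); (NULL, NULL, RF)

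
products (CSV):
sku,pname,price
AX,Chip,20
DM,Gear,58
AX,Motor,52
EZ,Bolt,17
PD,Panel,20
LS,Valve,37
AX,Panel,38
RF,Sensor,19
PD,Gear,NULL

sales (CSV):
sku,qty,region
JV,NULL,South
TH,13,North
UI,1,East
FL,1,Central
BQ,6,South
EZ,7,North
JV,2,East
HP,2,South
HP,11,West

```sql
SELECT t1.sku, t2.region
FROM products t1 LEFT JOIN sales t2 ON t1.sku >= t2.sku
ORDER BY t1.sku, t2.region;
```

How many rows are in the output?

34

LEFT JOIN keeps every row from `products`; unmatched rows get NULL for `sales`'s columns.
Matching on t1.sku >= t2.sku.
Matched pairs: 31; unmatched t1 rows kept: 3.
Total: 31 matched + 3 padded = 34 rows.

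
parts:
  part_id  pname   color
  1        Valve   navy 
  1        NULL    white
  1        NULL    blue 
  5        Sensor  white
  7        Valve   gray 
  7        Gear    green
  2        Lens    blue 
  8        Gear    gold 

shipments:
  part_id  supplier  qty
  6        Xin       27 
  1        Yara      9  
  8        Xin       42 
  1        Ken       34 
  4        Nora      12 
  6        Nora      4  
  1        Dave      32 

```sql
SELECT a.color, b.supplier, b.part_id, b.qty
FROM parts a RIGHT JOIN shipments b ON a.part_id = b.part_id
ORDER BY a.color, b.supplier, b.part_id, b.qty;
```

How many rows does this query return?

13

RIGHT JOIN keeps every row from `shipments`; unmatched rows get NULL for `parts`'s columns.
Matching on a.part_id = b.part_id.
- part_id=1: 3 matching b row(s), so 3 row(s) emitted.
- part_id=1: 3 matching b row(s), so 3 row(s) emitted.
- part_id=1: 3 matching b row(s), so 3 row(s) emitted.
- part_id=5: no matching b row.
- part_id=7: no matching b row.
- part_id=7: no matching b row.
- part_id=2: no matching b row.
- part_id=8: 1 matching b row(s), so 1 row(s) emitted.
- 3 b row(s) had no a match → kept, a columns NULL.
Total: 10 matched + 3 padded = 13 rows.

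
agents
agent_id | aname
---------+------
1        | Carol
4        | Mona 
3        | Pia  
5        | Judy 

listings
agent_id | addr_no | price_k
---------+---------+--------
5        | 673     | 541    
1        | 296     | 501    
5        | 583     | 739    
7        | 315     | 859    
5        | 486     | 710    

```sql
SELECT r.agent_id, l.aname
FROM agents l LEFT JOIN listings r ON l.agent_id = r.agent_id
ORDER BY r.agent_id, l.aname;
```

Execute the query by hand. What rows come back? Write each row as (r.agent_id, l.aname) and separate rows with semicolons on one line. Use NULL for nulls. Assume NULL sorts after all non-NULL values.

LEFT JOIN keeps every row from `agents`; unmatched rows get NULL for `listings`'s columns.
Matching on l.agent_id = r.agent_id.
Matched pairs: 4; unmatched l rows kept: 2.

(1, Carol); (5, Judy); (5, Judy); (5, Judy); (NULL, Mona); (NULL, Pia)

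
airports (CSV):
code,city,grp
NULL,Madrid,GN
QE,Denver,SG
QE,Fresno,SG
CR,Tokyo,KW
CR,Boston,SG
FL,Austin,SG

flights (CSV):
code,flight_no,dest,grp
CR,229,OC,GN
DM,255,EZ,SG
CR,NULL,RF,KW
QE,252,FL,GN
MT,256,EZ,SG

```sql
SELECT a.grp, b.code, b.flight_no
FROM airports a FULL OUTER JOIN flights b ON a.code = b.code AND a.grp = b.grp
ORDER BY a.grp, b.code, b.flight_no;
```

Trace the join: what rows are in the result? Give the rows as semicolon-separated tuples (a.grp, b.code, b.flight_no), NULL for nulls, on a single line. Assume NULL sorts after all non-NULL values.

(GN, NULL, NULL); (KW, CR, NULL); (SG, NULL, NULL); (SG, NULL, NULL); (SG, NULL, NULL); (SG, NULL, NULL); (NULL, CR, 229); (NULL, DM, 255); (NULL, MT, 256); (NULL, QE, 252)

FULL OUTER JOIN keeps every row from both sides; unmatched rows get NULL for the other side's columns.
Matching on a.code = b.code AND a.grp = b.grp. A NULL in a compared column never satisfies the condition.
- a (code=NULL, grp=GN) has no partner → padded with NULL.
- a (code=QE, grp=SG) has no partner → padded with NULL.
- a (code=QE, grp=SG) has no partner → padded with NULL.
- a (code=CR, grp=KW) pairs with 1 row(s) of b.
- a (code=CR, grp=SG) has no partner → padded with NULL.
- a (code=FL, grp=SG) has no partner → padded with NULL.
- 4 row(s) from b found no a partner → padded with NULL.
After projecting and ordering:
a.grp | b.code | b.flight_no
GN | NULL | NULL
KW | CR | NULL
SG | NULL | NULL
SG | NULL | NULL
SG | NULL | NULL
SG | NULL | NULL
NULL | CR | 229
NULL | DM | 255
NULL | MT | 256
NULL | QE | 252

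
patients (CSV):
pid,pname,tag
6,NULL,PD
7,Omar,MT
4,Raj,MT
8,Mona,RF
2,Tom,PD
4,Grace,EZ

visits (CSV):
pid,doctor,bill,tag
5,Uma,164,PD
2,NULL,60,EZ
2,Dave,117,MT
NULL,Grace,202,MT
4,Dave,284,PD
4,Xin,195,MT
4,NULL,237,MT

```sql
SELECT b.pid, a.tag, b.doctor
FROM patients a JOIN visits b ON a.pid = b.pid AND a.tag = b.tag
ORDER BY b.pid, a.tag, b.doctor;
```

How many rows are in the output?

INNER JOIN keeps only pairs where the ON condition holds.
Matching on a.pid = b.pid AND a.tag = b.tag. A NULL in a compared column never satisfies the condition.
- a row (pid=6, tag=PD): no match → dropped.
- a row (pid=7, tag=MT): no match → dropped.
- a row (pid=4, tag=MT): matches 2 b row(s) → 2 output row(s).
- a row (pid=8, tag=RF): no match → dropped.
- a row (pid=2, tag=PD): no match → dropped.
- a row (pid=4, tag=EZ): no match → dropped.
Total: 2 rows.

2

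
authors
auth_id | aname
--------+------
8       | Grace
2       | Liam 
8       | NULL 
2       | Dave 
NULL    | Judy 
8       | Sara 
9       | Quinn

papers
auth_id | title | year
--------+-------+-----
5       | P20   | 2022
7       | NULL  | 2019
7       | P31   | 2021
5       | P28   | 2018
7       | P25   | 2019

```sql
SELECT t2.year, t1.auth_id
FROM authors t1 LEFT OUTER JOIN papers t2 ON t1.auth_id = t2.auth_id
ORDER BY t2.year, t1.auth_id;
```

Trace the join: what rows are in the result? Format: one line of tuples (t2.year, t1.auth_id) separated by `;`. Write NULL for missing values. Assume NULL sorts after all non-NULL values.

(NULL, 2); (NULL, 2); (NULL, 8); (NULL, 8); (NULL, 8); (NULL, 9); (NULL, NULL)

LEFT JOIN keeps every row from `authors`; unmatched rows get NULL for `papers`'s columns.
Matching on t1.auth_id = t2.auth_id. A NULL in a compared column never satisfies the condition.
- t1 row (auth_id=8): no match → kept, t2 columns NULL.
- t1 row (auth_id=2): no match → kept, t2 columns NULL.
- t1 row (auth_id=8): no match → kept, t2 columns NULL.
- t1 row (auth_id=2): no match → kept, t2 columns NULL.
- t1 row (auth_id=NULL): no match → kept, t2 columns NULL.
- t1 row (auth_id=8): no match → kept, t2 columns NULL.
- t1 row (auth_id=9): no match → kept, t2 columns NULL.
After projecting and ordering:
t2.year | t1.auth_id
NULL | 2
NULL | 2
NULL | 8
NULL | 8
NULL | 8
NULL | 9
NULL | NULL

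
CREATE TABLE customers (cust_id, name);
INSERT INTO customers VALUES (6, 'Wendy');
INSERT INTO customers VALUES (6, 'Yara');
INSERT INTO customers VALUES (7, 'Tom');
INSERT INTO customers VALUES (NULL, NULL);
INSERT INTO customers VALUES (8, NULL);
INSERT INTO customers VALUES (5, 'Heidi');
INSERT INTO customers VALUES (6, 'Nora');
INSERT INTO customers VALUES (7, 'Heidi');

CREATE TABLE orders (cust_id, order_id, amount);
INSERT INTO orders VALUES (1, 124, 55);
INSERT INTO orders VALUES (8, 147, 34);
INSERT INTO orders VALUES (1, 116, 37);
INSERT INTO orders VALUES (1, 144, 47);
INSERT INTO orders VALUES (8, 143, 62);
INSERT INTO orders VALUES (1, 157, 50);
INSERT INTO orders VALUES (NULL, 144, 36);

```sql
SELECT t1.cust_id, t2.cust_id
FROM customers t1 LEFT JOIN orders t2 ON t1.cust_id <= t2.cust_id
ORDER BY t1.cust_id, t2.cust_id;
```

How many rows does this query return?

LEFT JOIN keeps every row from `customers`; unmatched rows get NULL for `orders`'s columns.
Matching on t1.cust_id <= t2.cust_id. A NULL in a compared column never satisfies the condition.
- t1[0] cust_id=6 → 2 match(es) in t2 → 2 row(s).
- t1[1] cust_id=6 → 2 match(es) in t2 → 2 row(s).
- t1[2] cust_id=7 → 2 match(es) in t2 → 2 row(s).
- t1[3] cust_id=NULL → no match; kept with NULLs on the t2 side.
- t1[4] cust_id=8 → 2 match(es) in t2 → 2 row(s).
- t1[5] cust_id=5 → 2 match(es) in t2 → 2 row(s).
- t1[6] cust_id=6 → 2 match(es) in t2 → 2 row(s).
- t1[7] cust_id=7 → 2 match(es) in t2 → 2 row(s).
Total: 14 matched + 1 padded = 15 rows.

15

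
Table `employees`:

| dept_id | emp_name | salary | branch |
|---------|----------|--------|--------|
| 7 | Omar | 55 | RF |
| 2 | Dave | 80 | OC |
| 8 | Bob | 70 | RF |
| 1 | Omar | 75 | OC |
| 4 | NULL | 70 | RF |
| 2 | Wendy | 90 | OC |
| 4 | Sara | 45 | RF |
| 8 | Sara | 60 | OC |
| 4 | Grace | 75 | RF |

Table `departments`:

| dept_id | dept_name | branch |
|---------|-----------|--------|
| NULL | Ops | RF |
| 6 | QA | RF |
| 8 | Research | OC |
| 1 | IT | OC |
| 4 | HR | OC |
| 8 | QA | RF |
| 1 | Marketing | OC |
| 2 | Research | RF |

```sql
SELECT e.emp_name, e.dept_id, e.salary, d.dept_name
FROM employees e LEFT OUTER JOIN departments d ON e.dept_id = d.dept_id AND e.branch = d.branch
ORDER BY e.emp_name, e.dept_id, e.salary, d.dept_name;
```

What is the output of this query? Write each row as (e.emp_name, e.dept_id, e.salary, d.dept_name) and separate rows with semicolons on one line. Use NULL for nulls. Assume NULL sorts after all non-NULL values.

LEFT JOIN keeps every row from `employees`; unmatched rows get NULL for `departments`'s columns.
Matching on e.dept_id = d.dept_id AND e.branch = d.branch. A NULL in a compared column never satisfies the condition.
Matched pairs: 4; unmatched e rows kept: 6.

(Bob, 8, 70, QA); (Dave, 2, 80, NULL); (Grace, 4, 75, NULL); (Omar, 1, 75, IT); (Omar, 1, 75, Marketing); (Omar, 7, 55, NULL); (Sara, 4, 45, NULL); (Sara, 8, 60, Research); (Wendy, 2, 90, NULL); (NULL, 4, 70, NULL)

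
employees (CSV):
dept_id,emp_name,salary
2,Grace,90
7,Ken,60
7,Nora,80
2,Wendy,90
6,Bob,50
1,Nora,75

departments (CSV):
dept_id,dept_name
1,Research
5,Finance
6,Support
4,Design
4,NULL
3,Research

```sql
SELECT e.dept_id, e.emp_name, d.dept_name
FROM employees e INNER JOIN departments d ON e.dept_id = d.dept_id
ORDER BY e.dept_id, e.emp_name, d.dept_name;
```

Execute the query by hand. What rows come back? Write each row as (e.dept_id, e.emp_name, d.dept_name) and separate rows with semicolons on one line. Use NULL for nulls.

(1, Nora, Research); (6, Bob, Support)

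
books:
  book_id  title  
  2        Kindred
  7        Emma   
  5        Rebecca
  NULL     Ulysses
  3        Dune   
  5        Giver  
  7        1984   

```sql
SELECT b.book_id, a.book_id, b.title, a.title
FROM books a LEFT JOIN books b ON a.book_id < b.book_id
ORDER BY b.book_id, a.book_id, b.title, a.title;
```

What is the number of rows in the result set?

LEFT JOIN keeps every row from `books a`; unmatched rows get NULL for `books b`'s columns.
Matching on a.book_id < b.book_id. A NULL in a compared column never satisfies the condition.
Matched pairs: 13; unmatched a rows kept: 3.
Total: 13 matched + 3 padded = 16 rows.

16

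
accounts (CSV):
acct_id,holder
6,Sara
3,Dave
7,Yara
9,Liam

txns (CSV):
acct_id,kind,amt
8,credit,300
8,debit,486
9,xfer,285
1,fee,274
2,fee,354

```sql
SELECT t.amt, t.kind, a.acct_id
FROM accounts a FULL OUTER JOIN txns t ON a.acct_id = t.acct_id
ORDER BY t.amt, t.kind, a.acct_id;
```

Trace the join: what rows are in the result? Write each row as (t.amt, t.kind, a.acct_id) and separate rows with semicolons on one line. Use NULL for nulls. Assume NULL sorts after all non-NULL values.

(274, fee, NULL); (285, xfer, 9); (300, credit, NULL); (354, fee, NULL); (486, debit, NULL); (NULL, NULL, 3); (NULL, NULL, 6); (NULL, NULL, 7)

FULL OUTER JOIN keeps every row from both sides; unmatched rows get NULL for the other side's columns.
Matching on a.acct_id = t.acct_id.
- a row (acct_id=6): no match → kept, t columns NULL.
- a row (acct_id=3): no match → kept, t columns NULL.
- a row (acct_id=7): no match → kept, t columns NULL.
- a row (acct_id=9): matches 1 t row(s) → 1 output row(s).
- plus 4 unmatched t row(s), each kept with NULL a columns.
After projecting and ordering:
t.amt | t.kind | a.acct_id
274 | fee | NULL
285 | xfer | 9
300 | credit | NULL
354 | fee | NULL
486 | debit | NULL
NULL | NULL | 3
NULL | NULL | 6
NULL | NULL | 7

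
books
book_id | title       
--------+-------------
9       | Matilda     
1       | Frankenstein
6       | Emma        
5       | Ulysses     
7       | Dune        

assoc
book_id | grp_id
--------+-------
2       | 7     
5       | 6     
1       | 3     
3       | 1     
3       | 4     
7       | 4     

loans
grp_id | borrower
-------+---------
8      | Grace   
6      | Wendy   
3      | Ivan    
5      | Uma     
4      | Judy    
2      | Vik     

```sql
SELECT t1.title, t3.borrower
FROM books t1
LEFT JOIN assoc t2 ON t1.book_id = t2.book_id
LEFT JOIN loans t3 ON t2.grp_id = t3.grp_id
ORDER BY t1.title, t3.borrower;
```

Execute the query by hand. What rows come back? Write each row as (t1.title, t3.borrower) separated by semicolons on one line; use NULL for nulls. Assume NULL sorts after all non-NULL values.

(Dune, Judy); (Emma, NULL); (Frankenstein, Ivan); (Matilda, NULL); (Ulysses, Wendy)

Step 1 — t1 LEFT JOIN t2 on book_id → 5 row(s).
Then LEFT JOIN `loans t3` on grp_id: each of those 5 rows is kept; rows whose t2.grp_id has no match in t3 get NULL for t3's columns.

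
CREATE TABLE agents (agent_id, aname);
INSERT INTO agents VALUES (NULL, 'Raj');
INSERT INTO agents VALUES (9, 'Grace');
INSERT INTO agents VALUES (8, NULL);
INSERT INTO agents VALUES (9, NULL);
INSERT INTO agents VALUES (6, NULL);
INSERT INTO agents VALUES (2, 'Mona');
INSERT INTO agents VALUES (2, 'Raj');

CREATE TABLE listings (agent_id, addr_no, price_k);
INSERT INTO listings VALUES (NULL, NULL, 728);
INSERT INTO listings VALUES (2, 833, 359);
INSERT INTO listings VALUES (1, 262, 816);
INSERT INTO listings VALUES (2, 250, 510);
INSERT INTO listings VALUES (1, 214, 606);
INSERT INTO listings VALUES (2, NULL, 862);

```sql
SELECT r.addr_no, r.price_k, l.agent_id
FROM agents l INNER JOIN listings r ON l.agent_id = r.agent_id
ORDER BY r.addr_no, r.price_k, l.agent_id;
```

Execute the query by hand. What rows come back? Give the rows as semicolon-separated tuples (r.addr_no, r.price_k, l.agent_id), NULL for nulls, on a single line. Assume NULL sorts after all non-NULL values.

INNER JOIN keeps only pairs where the ON condition holds.
Matching on l.agent_id = r.agent_id. A NULL in a compared column never satisfies the condition.
- l row (agent_id=NULL): no match → dropped.
- l row (agent_id=9): no match → dropped.
- l row (agent_id=8): no match → dropped.
- l row (agent_id=9): no match → dropped.
- l row (agent_id=6): no match → dropped.
- l row (agent_id=2): matches 3 r row(s) → 3 output row(s).
- l row (agent_id=2): matches 3 r row(s) → 3 output row(s).
After projecting and ordering:
r.addr_no | r.price_k | l.agent_id
250 | 510 | 2
250 | 510 | 2
833 | 359 | 2
833 | 359 | 2
NULL | 862 | 2
NULL | 862 | 2

(250, 510, 2); (250, 510, 2); (833, 359, 2); (833, 359, 2); (NULL, 862, 2); (NULL, 862, 2)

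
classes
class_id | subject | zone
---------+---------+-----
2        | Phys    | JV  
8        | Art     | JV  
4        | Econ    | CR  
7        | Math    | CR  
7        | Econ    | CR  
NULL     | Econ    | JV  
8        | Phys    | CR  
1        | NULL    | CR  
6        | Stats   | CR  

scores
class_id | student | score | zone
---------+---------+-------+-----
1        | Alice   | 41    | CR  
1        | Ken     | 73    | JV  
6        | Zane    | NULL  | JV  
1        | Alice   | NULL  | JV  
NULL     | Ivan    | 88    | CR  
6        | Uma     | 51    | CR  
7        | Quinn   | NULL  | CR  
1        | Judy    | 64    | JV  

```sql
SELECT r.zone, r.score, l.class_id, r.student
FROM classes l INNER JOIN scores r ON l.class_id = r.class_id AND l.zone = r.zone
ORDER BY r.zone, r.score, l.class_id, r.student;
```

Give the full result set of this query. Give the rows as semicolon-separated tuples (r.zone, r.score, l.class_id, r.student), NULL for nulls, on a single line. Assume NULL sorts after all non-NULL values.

(CR, 41, 1, Alice); (CR, 51, 6, Uma); (CR, NULL, 7, Quinn); (CR, NULL, 7, Quinn)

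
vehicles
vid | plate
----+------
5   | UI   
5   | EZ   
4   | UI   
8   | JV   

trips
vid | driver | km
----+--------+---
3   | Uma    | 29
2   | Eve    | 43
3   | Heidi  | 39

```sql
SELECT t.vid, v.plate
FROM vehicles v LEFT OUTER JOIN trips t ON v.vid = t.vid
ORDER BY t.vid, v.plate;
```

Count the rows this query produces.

4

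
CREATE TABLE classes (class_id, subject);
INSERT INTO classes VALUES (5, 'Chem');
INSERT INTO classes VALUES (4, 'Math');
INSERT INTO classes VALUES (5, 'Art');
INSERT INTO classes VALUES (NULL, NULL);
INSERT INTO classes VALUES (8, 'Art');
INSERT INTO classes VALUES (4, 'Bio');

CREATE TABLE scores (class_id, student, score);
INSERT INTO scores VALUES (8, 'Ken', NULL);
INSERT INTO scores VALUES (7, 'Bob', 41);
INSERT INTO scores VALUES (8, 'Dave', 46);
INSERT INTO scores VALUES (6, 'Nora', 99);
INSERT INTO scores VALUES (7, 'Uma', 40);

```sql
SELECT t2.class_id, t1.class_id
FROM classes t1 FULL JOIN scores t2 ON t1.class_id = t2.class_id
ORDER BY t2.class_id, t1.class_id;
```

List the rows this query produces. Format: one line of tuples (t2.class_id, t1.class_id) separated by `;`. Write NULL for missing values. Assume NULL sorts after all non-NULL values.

(6, NULL); (7, NULL); (7, NULL); (8, 8); (8, 8); (NULL, 4); (NULL, 4); (NULL, 5); (NULL, 5); (NULL, NULL)

FULL OUTER JOIN keeps every row from both sides; unmatched rows get NULL for the other side's columns.
Matching on t1.class_id = t2.class_id. A NULL in a compared column never satisfies the condition.
- t1[0] class_id=5 → no match; kept with NULLs on the t2 side.
- t1[1] class_id=4 → no match; kept with NULLs on the t2 side.
- t1[2] class_id=5 → no match; kept with NULLs on the t2 side.
- t1[3] class_id=NULL → no match; kept with NULLs on the t2 side.
- t1[4] class_id=8 → 2 match(es) in t2 → 2 row(s).
- t1[5] class_id=4 → no match; kept with NULLs on the t2 side.
- plus 3 unmatched t2 row(s), each kept with NULL t1 columns.
After projecting and ordering:
t2.class_id | t1.class_id
6 | NULL
7 | NULL
7 | NULL
8 | 8
8 | 8
NULL | 4
NULL | 4
NULL | 5
NULL | 5
NULL | NULL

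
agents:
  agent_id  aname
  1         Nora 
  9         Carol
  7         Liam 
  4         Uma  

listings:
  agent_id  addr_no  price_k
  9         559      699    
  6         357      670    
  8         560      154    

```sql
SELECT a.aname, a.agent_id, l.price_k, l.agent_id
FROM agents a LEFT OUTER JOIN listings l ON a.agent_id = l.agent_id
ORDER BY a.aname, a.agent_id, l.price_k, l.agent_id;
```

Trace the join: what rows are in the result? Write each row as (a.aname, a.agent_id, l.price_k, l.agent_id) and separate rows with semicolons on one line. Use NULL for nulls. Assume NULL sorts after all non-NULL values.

(Carol, 9, 699, 9); (Liam, 7, NULL, NULL); (Nora, 1, NULL, NULL); (Uma, 4, NULL, NULL)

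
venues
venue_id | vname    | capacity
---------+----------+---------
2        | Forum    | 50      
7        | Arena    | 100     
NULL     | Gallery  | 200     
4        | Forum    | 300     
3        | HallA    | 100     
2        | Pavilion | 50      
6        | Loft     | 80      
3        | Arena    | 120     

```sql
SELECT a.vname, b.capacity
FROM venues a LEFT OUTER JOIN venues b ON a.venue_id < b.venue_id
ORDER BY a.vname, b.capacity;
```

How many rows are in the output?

LEFT JOIN keeps every row from `venues a`; unmatched rows get NULL for `venues b`'s columns.
Matching on a.venue_id < b.venue_id. A NULL in a compared column never satisfies the condition.
- a (venue_id=2) pairs with 5 row(s) of b.
- a (venue_id=7) has no partner → padded with NULL.
- a (venue_id=NULL) has no partner → padded with NULL.
- a (venue_id=4) pairs with 2 row(s) of b.
- a (venue_id=3) pairs with 3 row(s) of b.
- a (venue_id=2) pairs with 5 row(s) of b.
- a (venue_id=6) pairs with 1 row(s) of b.
- a (venue_id=3) pairs with 3 row(s) of b.
Total: 19 matched + 2 padded = 21 rows.

21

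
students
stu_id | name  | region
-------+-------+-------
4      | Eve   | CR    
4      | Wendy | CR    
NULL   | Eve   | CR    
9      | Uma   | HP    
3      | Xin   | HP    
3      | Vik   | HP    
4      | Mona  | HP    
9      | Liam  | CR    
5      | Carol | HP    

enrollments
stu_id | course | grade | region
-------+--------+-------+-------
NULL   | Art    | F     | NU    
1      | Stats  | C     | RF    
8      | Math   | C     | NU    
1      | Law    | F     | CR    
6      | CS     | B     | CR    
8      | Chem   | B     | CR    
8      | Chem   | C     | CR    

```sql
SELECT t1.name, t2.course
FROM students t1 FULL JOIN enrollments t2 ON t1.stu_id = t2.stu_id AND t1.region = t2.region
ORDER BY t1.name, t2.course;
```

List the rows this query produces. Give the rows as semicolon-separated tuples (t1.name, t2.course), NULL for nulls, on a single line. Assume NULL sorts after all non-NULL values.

(Carol, NULL); (Eve, NULL); (Eve, NULL); (Liam, NULL); (Mona, NULL); (Uma, NULL); (Vik, NULL); (Wendy, NULL); (Xin, NULL); (NULL, Art); (NULL, CS); (NULL, Chem); (NULL, Chem); (NULL, Law); (NULL, Math); (NULL, Stats)

FULL OUTER JOIN keeps every row from both sides; unmatched rows get NULL for the other side's columns.
Matching on t1.stu_id = t2.stu_id AND t1.region = t2.region. A NULL in a compared column never satisfies the condition.
Matched pairs: 0; unmatched t1 rows kept: 9; unmatched t2 rows kept: 7.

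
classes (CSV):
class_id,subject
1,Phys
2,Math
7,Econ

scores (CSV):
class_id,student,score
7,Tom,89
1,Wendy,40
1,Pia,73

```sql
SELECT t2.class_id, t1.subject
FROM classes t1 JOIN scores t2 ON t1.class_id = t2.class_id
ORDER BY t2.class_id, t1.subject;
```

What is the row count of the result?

INNER JOIN keeps only pairs where the ON condition holds.
Matching on t1.class_id = t2.class_id.
- class_id=1: 2 matching t2 row(s), so 2 row(s) emitted.
- class_id=2: no matching t2 row, dropped.
- class_id=7: 1 matching t2 row(s), so 1 row(s) emitted.
Total: 3 rows.

3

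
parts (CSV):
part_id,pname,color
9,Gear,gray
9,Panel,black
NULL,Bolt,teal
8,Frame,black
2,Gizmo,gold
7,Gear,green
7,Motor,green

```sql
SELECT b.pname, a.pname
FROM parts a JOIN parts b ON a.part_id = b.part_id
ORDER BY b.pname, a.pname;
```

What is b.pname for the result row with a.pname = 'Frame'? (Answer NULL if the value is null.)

INNER JOIN keeps only pairs where the ON condition holds.
Matching on a.part_id = b.part_id. A NULL in a compared column never satisfies the condition.
- part_id=9: 2 matching b row(s), so 2 row(s) emitted.
- part_id=9: 2 matching b row(s), so 2 row(s) emitted.
- part_id=NULL: no matching b row, dropped.
- part_id=8: 1 matching b row(s), so 1 row(s) emitted.
- part_id=2: 1 matching b row(s), so 1 row(s) emitted.
- part_id=7: 2 matching b row(s), so 2 row(s) emitted.
- part_id=7: 2 matching b row(s), so 2 row(s) emitted.

Frame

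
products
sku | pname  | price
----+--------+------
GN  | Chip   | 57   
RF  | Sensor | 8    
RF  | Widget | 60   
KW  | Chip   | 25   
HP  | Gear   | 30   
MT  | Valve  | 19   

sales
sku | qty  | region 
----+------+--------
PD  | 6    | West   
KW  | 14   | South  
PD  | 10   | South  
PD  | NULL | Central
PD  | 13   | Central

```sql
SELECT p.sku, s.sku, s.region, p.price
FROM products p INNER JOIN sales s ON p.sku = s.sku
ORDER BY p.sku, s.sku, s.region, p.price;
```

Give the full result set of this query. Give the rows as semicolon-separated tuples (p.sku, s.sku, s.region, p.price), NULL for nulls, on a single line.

INNER JOIN keeps only pairs where the ON condition holds.
Matching on p.sku = s.sku.
Matched pairs: 1.

(KW, KW, South, 25)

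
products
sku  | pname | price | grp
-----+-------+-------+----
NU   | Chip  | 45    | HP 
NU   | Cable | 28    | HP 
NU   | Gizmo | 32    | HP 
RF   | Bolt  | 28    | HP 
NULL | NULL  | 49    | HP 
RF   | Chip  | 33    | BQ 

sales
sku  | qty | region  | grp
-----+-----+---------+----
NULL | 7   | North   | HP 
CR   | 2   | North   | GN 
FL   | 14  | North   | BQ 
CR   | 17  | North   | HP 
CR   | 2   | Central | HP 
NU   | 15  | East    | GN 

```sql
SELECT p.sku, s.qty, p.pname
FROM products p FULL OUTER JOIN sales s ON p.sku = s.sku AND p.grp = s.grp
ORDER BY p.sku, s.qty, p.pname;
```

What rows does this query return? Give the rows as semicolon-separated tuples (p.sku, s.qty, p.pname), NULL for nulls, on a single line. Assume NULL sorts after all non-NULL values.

FULL OUTER JOIN keeps every row from both sides; unmatched rows get NULL for the other side's columns.
Matching on p.sku = s.sku AND p.grp = s.grp. A NULL in a compared column never satisfies the condition.
Matched pairs: 0; unmatched p rows kept: 6; unmatched s rows kept: 6.

(NU, NULL, Cable); (NU, NULL, Chip); (NU, NULL, Gizmo); (RF, NULL, Bolt); (RF, NULL, Chip); (NULL, 2, NULL); (NULL, 2, NULL); (NULL, 7, NULL); (NULL, 14, NULL); (NULL, 15, NULL); (NULL, 17, NULL); (NULL, NULL, NULL)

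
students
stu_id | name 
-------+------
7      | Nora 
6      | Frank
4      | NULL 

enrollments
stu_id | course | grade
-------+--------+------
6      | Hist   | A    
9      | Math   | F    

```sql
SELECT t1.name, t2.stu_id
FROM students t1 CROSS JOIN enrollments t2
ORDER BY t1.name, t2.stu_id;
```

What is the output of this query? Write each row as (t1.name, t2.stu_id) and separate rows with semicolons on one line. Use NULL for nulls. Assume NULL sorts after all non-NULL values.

(Frank, 6); (Frank, 9); (Nora, 6); (Nora, 9); (NULL, 6); (NULL, 9)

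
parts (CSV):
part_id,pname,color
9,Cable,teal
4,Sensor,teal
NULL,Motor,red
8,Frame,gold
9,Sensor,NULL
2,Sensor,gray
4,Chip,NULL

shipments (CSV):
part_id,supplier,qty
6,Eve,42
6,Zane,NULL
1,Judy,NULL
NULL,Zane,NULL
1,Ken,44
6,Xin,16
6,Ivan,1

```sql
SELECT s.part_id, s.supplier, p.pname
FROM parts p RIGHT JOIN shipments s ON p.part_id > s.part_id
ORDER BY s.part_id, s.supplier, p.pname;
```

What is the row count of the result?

RIGHT JOIN keeps every row from `shipments`; unmatched rows get NULL for `parts`'s columns.
Matching on p.part_id > s.part_id. A NULL in a compared column never satisfies the condition.
Matched pairs: 24; unmatched s rows kept: 1.
Total: 24 matched + 1 padded = 25 rows.

25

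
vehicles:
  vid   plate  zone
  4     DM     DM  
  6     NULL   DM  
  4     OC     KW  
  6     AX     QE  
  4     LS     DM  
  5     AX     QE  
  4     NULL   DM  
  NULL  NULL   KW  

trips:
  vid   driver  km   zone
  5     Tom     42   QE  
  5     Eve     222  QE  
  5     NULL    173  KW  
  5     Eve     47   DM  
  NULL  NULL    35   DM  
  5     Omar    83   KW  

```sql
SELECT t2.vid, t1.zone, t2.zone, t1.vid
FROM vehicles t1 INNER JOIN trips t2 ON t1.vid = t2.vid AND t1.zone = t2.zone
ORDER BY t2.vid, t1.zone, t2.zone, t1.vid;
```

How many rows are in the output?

2

INNER JOIN keeps only pairs where the ON condition holds.
Matching on t1.vid = t2.vid AND t1.zone = t2.zone. A NULL in a compared column never satisfies the condition.
- t1[0] vid=4, zone=DM → no match; dropped.
- t1[1] vid=6, zone=DM → no match; dropped.
- t1[2] vid=4, zone=KW → no match; dropped.
- t1[3] vid=6, zone=QE → no match; dropped.
- t1[4] vid=4, zone=DM → no match; dropped.
- t1[5] vid=5, zone=QE → 2 match(es) in t2 → 2 row(s).
- t1[6] vid=4, zone=DM → no match; dropped.
- t1[7] vid=NULL, zone=KW → no match; dropped.
Total: 2 rows.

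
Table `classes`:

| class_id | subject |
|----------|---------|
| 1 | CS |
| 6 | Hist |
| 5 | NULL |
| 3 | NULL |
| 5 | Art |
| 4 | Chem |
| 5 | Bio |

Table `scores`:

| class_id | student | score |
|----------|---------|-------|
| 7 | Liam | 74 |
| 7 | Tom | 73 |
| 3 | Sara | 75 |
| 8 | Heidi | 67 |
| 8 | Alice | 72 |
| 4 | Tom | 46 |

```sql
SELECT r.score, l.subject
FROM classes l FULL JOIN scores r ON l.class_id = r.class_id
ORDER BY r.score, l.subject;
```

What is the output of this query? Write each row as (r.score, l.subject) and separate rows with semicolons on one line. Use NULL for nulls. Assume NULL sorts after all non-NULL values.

(46, Chem); (67, NULL); (72, NULL); (73, NULL); (74, NULL); (75, NULL); (NULL, Art); (NULL, Bio); (NULL, CS); (NULL, Hist); (NULL, NULL)

FULL OUTER JOIN keeps every row from both sides; unmatched rows get NULL for the other side's columns.
Matching on l.class_id = r.class_id.
- l (class_id=1) has no partner → padded with NULL.
- l (class_id=6) has no partner → padded with NULL.
- l (class_id=5) has no partner → padded with NULL.
- l (class_id=3) pairs with 1 row(s) of r.
- l (class_id=5) has no partner → padded with NULL.
- l (class_id=4) pairs with 1 row(s) of r.
- l (class_id=5) has no partner → padded with NULL.
- plus 4 unmatched r row(s), each kept with NULL l columns.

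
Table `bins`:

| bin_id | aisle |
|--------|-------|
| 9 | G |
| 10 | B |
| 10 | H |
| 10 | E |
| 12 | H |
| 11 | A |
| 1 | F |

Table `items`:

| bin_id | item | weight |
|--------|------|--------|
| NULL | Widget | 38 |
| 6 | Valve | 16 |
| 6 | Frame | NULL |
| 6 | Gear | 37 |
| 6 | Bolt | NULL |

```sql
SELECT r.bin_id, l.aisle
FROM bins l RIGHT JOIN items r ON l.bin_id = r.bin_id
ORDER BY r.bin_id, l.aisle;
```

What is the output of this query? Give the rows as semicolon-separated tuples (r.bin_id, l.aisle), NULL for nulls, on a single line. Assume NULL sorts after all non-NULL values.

(6, NULL); (6, NULL); (6, NULL); (6, NULL); (NULL, NULL)

RIGHT JOIN keeps every row from `items`; unmatched rows get NULL for `bins`'s columns.
Matching on l.bin_id = r.bin_id. A NULL in a compared column never satisfies the condition.
- l row (bin_id=9): no match.
- l row (bin_id=10): no match.
- l row (bin_id=10): no match.
- l row (bin_id=10): no match.
- l row (bin_id=12): no match.
- l row (bin_id=11): no match.
- l row (bin_id=1): no match.
- 5 row(s) from r found no l partner → padded with NULL.
After projecting and ordering:
r.bin_id | l.aisle
6 | NULL
6 | NULL
6 | NULL
6 | NULL
NULL | NULL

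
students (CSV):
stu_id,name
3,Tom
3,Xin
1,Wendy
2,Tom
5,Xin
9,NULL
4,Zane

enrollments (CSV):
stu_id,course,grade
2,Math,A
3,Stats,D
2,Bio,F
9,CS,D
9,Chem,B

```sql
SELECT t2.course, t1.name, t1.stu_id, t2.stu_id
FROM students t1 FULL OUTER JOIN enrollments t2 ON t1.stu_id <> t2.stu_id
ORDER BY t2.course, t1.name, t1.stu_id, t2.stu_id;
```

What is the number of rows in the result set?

29

FULL OUTER JOIN keeps every row from both sides; unmatched rows get NULL for the other side's columns.
Matching on t1.stu_id <> t2.stu_id.
- t1[0] stu_id=3 → 4 match(es) in t2 → 4 row(s).
- t1[1] stu_id=3 → 4 match(es) in t2 → 4 row(s).
- t1[2] stu_id=1 → 5 match(es) in t2 → 5 row(s).
- t1[3] stu_id=2 → 3 match(es) in t2 → 3 row(s).
- t1[4] stu_id=5 → 5 match(es) in t2 → 5 row(s).
- t1[5] stu_id=9 → 3 match(es) in t2 → 3 row(s).
- t1[6] stu_id=4 → 5 match(es) in t2 → 5 row(s).
Total: 29 rows.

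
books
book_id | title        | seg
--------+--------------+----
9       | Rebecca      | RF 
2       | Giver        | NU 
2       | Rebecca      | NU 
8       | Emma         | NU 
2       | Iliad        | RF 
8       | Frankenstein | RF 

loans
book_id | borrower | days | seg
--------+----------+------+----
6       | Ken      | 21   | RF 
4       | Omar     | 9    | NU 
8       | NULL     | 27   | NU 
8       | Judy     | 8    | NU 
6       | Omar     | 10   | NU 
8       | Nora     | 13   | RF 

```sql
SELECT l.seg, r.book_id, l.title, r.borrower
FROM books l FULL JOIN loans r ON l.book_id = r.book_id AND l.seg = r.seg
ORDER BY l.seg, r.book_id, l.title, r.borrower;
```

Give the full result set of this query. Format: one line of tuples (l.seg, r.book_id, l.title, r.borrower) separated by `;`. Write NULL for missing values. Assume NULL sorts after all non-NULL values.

(NU, 8, Emma, Judy); (NU, 8, Emma, NULL); (NU, NULL, Giver, NULL); (NU, NULL, Rebecca, NULL); (RF, 8, Frankenstein, Nora); (RF, NULL, Iliad, NULL); (RF, NULL, Rebecca, NULL); (NULL, 4, NULL, Omar); (NULL, 6, NULL, Ken); (NULL, 6, NULL, Omar)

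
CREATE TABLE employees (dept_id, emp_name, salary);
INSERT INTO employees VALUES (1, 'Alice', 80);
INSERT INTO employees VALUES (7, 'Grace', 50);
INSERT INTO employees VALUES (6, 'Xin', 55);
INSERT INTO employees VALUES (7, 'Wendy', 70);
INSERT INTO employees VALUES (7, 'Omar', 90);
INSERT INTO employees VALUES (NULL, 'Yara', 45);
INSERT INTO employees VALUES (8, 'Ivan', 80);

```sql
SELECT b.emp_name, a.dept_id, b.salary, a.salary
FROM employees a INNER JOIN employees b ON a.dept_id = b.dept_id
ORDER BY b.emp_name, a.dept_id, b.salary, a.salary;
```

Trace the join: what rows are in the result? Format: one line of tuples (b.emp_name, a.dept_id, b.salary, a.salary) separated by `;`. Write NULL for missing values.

INNER JOIN keeps only pairs where the ON condition holds.
Matching on a.dept_id = b.dept_id. A NULL in a compared column never satisfies the condition.
- dept_id=1: 1 matching b row(s), so 1 row(s) emitted.
- dept_id=7: 3 matching b row(s), so 3 row(s) emitted.
- dept_id=6: 1 matching b row(s), so 1 row(s) emitted.
- dept_id=7: 3 matching b row(s), so 3 row(s) emitted.
- dept_id=7: 3 matching b row(s), so 3 row(s) emitted.
- dept_id=NULL: no matching b row, dropped.
- dept_id=8: 1 matching b row(s), so 1 row(s) emitted.

(Alice, 1, 80, 80); (Grace, 7, 50, 50); (Grace, 7, 50, 70); (Grace, 7, 50, 90); (Ivan, 8, 80, 80); (Omar, 7, 90, 50); (Omar, 7, 90, 70); (Omar, 7, 90, 90); (Wendy, 7, 70, 50); (Wendy, 7, 70, 70); (Wendy, 7, 70, 90); (Xin, 6, 55, 55)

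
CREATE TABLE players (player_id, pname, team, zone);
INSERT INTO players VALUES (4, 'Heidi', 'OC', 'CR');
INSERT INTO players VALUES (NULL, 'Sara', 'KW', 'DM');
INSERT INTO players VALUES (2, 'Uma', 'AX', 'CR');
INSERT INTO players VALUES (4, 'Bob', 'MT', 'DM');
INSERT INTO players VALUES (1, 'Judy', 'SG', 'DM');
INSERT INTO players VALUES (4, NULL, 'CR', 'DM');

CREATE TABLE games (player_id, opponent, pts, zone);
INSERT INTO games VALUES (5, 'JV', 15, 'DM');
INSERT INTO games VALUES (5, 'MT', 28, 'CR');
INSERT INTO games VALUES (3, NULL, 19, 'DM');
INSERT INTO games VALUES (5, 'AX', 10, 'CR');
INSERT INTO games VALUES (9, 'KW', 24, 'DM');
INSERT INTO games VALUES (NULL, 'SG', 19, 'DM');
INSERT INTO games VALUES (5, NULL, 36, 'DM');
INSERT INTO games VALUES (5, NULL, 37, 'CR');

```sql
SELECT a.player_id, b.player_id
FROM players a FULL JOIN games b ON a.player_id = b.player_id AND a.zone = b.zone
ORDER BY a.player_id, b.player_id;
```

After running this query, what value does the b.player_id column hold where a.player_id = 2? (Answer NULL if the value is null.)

NULL

FULL OUTER JOIN keeps every row from both sides; unmatched rows get NULL for the other side's columns.
Matching on a.player_id = b.player_id AND a.zone = b.zone. A NULL in a compared column never satisfies the condition.
- a[0] player_id=4, zone=CR → no match; kept with NULLs on the b side.
- a[1] player_id=NULL, zone=DM → no match; kept with NULLs on the b side.
- a[2] player_id=2, zone=CR → no match; kept with NULLs on the b side.
- a[3] player_id=4, zone=DM → no match; kept with NULLs on the b side.
- a[4] player_id=1, zone=DM → no match; kept with NULLs on the b side.
- a[5] player_id=4, zone=DM → no match; kept with NULLs on the b side.
- 8 row(s) from b found no a partner → padded with NULL.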